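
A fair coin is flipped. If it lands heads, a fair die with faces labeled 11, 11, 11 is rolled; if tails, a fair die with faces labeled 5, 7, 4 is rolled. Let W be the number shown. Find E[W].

E[W | heads] = (11+11+11)/3 = 11.
E[W | tails] = (5+7+4)/3 = 16/3.
By the law of total expectation,
E[W] = (1/2)·(11) + (1/2)·(16/3) = 49/6.

49/6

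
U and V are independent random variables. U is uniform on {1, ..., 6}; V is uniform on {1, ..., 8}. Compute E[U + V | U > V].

7

P(U > V) = 5/16.
Summing (U+V)·P(x,y) over outcomes with U > V gives 35/16.
E[U + V | U > V] = (35/16) / (5/16) = 7.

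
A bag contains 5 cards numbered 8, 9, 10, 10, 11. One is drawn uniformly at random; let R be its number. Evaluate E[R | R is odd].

P(R is odd) = 2/5.
Σ over the event: 9·1/5 + 11·1/5 = 4.
E[R | R is odd] = (4) / (2/5) = 10.

10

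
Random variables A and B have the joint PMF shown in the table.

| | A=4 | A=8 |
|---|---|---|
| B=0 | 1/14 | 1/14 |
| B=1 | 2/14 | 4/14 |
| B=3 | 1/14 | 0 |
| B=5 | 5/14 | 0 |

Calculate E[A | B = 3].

4

P(B = 3) = 1/14.
Σ A·P over the event = 4·(1/14) = 2/7.
E[A | B = 3] = (2/7) / (1/14) = 4.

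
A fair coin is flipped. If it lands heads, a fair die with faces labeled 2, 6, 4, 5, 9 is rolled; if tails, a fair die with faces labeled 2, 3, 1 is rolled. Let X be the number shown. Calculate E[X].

18/5

E[X | heads] = (2+6+4+5+9)/5 = 26/5.
E[X | tails] = (2+3+1)/3 = 2.
By the law of total expectation,
E[X] = (1/2)·(26/5) + (1/2)·(2) = 18/5.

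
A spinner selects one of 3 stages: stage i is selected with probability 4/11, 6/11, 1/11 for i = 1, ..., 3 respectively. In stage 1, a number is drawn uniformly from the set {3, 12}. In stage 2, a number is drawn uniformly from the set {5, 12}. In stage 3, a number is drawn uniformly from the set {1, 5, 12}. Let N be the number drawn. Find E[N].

E[N | stage 1] = (3+12)/2 = 15/2.
E[N | stage 2] = (5+12)/2 = 17/2.
E[N | stage 3] = (1+5+12)/3 = 6.
E[N] = (4/11)·(15/2) + (6/11)·(17/2) + (1/11)·(6) = 87/11.

87/11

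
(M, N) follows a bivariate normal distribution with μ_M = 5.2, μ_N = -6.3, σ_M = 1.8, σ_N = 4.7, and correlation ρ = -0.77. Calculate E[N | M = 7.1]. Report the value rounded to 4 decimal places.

For a bivariate normal, E[N | M=x] = μ_N + ρ·(σ_N/σ_M)·(x − μ_M).
E[N | M=7.1] = -6.3 + (-0.77)·(4.7/1.8)·(7.1 − (5.2)) = -6.3 + (-2.0106)·(1.9) = -10.1201.

-10.1201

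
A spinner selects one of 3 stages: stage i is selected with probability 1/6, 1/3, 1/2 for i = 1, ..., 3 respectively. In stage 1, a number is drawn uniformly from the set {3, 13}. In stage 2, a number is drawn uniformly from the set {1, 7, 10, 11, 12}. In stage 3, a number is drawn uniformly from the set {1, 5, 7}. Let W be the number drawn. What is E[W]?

187/30

E[W | stage 1] = (3+13)/2 = 8.
E[W | stage 2] = (1+7+10+11+12)/5 = 41/5.
E[W | stage 3] = (1+5+7)/3 = 13/3.
E[W] = (1/6)·(8) + (1/3)·(41/5) + (1/2)·(13/3) = 187/30.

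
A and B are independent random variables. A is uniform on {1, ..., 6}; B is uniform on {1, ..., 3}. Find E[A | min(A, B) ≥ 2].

4

Outcomes with min(A, B) ≥ 2: (2,2), (2,3), (3,2), (3,3), (4,2), (4,3), (5,2), (5,3), (6,2), (6,3), each with probability 1/18.
E[A | min(A, B) ≥ 2] = (2 + 2 + 3 + 3 + 4 + 4 + 5 + 5 + 6 + 6) / 10 = 4.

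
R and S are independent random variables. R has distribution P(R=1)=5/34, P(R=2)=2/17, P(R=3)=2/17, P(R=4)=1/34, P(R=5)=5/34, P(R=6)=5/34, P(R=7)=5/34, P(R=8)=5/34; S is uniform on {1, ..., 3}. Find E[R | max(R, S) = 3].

7/3

P(max(R, S) = 3) = 7/34.
Summing R·P(x,y) over outcomes with max(R, S) = 3 gives 49/102.
E[R | max(R, S) = 3] = (49/102) / (7/34) = 7/3.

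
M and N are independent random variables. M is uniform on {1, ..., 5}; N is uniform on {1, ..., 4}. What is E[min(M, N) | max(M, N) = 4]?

P(max(M, N) = 4) = 7/20.
Summing min(M,N)·P(x,y) over outcomes with max(M, N) = 4 gives 4/5.
E[min(M, N) | max(M, N) = 4] = (4/5) / (7/20) = 16/7.

16/7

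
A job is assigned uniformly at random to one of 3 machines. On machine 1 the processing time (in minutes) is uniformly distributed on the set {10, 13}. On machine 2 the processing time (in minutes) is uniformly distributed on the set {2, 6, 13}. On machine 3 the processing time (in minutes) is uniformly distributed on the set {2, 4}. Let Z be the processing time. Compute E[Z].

E[Z | machine 1] = (10+13)/2 = 23/2.
E[Z | machine 2] = (2+6+13)/3 = 7.
E[Z | machine 3] = (2+4)/2 = 3.
By the law of total expectation,
E[Z] = (1/3)·(23/2) + (1/3)·(7) + (1/3)·(3) = 43/6.

43/6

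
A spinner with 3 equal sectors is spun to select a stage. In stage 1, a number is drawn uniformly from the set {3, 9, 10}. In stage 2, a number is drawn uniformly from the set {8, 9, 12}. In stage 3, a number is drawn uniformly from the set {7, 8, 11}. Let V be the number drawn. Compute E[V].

77/9

E[V | stage 1] = (3+9+10)/3 = 22/3.
E[V | stage 2] = (8+9+12)/3 = 29/3.
E[V | stage 3] = (7+8+11)/3 = 26/3.
E[V] = (1/3)·(22/3) + (1/3)·(29/3) + (1/3)·(26/3) = 77/9.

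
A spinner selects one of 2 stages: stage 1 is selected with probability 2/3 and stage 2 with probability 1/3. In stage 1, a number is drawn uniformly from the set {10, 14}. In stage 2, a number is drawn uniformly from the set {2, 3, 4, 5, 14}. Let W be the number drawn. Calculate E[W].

E[W | stage 1] = (10+14)/2 = 12.
E[W | stage 2] = (2+3+4+5+14)/5 = 28/5.
E[W] = (2/3)·(12) + (1/3)·(28/5) = 148/15.

148/15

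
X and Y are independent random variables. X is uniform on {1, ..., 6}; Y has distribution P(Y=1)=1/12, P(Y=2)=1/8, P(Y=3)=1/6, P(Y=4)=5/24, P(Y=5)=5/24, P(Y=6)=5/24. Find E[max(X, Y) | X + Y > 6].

102/19

P(X + Y > 6) = 95/144.
Summing max(X,Y)·P(x,y) over outcomes with X + Y > 6 gives 85/24.
E[max(X, Y) | X + Y > 6] = (85/24) / (95/144) = 102/19.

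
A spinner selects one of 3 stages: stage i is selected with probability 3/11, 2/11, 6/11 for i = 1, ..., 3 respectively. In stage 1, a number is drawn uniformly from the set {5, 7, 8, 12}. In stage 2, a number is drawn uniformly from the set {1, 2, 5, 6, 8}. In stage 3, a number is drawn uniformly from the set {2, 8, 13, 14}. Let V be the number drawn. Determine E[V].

883/110

E[V | stage 1] = (5+7+8+12)/4 = 8.
E[V | stage 2] = (1+2+5+6+8)/5 = 22/5.
E[V | stage 3] = (2+8+13+14)/4 = 37/4.
E[V] = (3/11)·(8) + (2/11)·(22/5) + (6/11)·(37/4) = 883/110.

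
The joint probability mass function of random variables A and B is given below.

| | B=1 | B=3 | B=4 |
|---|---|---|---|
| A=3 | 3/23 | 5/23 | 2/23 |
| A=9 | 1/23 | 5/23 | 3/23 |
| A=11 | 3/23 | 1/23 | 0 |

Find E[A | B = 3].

71/11

P(B = 3) = 11/23.
Σ A·P over the event = 3·(5/23) + 9·(5/23) + 11·(1/23) = 71/23.
E[A | B = 3] = (71/23) / (11/23) = 71/11.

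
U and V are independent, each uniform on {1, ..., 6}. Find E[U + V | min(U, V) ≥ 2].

P(min(U, V) ≥ 2) = 25/36.
Summing (U+V)·P(x,y) over outcomes with min(U, V) ≥ 2 gives 50/9.
E[U + V | min(U, V) ≥ 2] = (50/9) / (25/36) = 8.

8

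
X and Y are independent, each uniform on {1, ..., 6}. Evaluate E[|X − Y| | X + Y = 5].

2

Outcomes with X + Y = 5: (1,4), (2,3), (3,2), (4,1), each with probability 1/36.
E[|X − Y| | X + Y = 5] = (3 + 1 + 1 + 3) / 4 = 2.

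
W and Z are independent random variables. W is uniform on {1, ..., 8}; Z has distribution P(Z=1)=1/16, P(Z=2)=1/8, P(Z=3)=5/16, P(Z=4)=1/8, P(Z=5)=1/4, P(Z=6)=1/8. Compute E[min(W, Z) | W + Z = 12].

P(W + Z = 12) = 1/16.
Summing min(W,Z)·P(x,y) over outcomes with W + Z = 12 gives 5/16.
E[min(W, Z) | W + Z = 12] = (5/16) / (1/16) = 5.

5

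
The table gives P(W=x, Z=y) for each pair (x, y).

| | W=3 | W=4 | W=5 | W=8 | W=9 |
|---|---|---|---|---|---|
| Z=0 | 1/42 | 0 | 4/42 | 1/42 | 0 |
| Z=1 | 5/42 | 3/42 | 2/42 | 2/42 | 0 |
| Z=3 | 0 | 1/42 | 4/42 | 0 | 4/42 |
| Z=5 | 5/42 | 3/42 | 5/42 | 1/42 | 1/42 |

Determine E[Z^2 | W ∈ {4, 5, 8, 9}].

338/31

P(W ∈ {4, 5, 8, 9}) = 31/42.
Summing Z^2·P(W=x,Z=y) over the conditioning event gives 169/21.
E[Z^2 | W ∈ {4, 5, 8, 9}] = (169/21) / (31/42) = 338/31.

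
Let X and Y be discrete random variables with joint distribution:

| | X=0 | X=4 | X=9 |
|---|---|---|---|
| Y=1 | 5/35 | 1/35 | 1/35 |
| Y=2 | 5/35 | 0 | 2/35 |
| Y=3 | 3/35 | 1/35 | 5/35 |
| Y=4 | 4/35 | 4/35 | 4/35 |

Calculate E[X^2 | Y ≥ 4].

97/3

P(Y ≥ 4) = 12/35.
Σ X^2·P over the event = 0·(4/35) + 16·(4/35) + 81·(4/35) = 388/35.
E[X^2 | Y ≥ 4] = (388/35) / (12/35) = 97/3.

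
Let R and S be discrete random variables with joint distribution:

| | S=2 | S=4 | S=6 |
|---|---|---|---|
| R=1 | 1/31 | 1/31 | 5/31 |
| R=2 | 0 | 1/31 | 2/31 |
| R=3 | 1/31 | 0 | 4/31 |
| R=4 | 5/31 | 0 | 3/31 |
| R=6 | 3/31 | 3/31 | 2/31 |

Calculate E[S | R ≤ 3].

P(R ≤ 3) = 15/31.
Σ S·P over the event = 2·(1/31) + 4·(1/31) + 6·(5/31) + 4·(1/31) + 6·(2/31) + 2·(1/31) + 6·(4/31) = 78/31.
E[S | R ≤ 3] = (78/31) / (15/31) = 26/5.

26/5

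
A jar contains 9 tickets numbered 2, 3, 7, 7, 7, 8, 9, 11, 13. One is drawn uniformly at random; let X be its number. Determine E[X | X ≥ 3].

65/8

P(X ≥ 3) = 8/9.
Σ over the event: 3·1/9 + 7·1/3 + 8·1/9 + 9·1/9 + 11·1/9 + 13·1/9 = 65/9.
E[X | X ≥ 3] = (65/9) / (8/9) = 65/8.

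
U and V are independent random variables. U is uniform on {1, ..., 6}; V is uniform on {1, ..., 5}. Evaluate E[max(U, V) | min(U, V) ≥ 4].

31/6

Outcomes with min(U, V) ≥ 4: (4,4), (4,5), (5,4), (5,5), (6,4), (6,5), each with probability 1/30.
E[max(U, V) | min(U, V) ≥ 4] = (4 + 5 + 5 + 5 + 6 + 6) / 6 = 31/6.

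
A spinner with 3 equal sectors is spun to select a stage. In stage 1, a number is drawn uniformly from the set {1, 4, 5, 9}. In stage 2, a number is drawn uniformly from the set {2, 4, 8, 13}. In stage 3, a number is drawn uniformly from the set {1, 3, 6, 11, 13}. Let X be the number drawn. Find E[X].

E[X | stage 1] = (1+4+5+9)/4 = 19/4.
E[X | stage 2] = (2+4+8+13)/4 = 27/4.
E[X | stage 3] = (1+3+6+11+13)/5 = 34/5.
E[X] = (1/3)·(19/4) + (1/3)·(27/4) + (1/3)·(34/5) = 61/10.

61/10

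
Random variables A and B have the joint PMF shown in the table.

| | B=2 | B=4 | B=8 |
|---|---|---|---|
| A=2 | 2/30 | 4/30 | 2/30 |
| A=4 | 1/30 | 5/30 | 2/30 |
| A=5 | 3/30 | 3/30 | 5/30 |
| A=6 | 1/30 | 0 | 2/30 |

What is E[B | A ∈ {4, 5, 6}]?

P(A ∈ {4, 5, 6}) = 11/15.
Σ B·P over the event = 2·(1/30) + 4·(5/30) + 8·(2/30) + 2·(3/30) + 4·(3/30) + 8·(5/30) + 2·(1/30) + 8·(2/30) = 19/5.
E[B | A ∈ {4, 5, 6}] = (19/5) / (11/15) = 57/11.

57/11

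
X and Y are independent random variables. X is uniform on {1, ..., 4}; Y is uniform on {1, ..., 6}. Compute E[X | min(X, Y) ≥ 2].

3

P(min(X, Y) ≥ 2) = 5/8.
Summing X·P(x,y) over outcomes with min(X, Y) ≥ 2 gives 15/8.
E[X | min(X, Y) ≥ 2] = (15/8) / (5/8) = 3.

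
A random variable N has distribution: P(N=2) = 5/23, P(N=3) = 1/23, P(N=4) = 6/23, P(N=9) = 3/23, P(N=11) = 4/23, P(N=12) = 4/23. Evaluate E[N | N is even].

82/15

P(N is even) = 15/23.
Σ over the event: 2·5/23 + 4·6/23 + 12·4/23 = 82/23.
E[N | N is even] = (82/23) / (15/23) = 82/15.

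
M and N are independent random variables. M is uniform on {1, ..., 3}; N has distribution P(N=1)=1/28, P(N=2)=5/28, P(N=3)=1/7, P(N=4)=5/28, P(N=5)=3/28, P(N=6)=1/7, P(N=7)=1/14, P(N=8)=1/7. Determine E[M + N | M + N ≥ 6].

P(M + N ≥ 6) = 53/84.
Summing (M+N)·P(x,y) over outcomes with M + N ≥ 6 gives 211/42.
E[M + N | M + N ≥ 6] = (211/42) / (53/84) = 422/53.

422/53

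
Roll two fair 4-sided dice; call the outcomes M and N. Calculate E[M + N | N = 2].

9/2

Outcomes with N = 2: (1,2), (2,2), (3,2), (4,2), each with probability 1/16.
E[M + N | N = 2] = (3 + 4 + 5 + 6) / 4 = 9/2.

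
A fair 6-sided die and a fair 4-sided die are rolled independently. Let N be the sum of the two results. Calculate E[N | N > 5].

52/7

P(N > 5) = 7/12.
Σ over the event: 6·1/6 + 7·1/6 + 8·1/8 + 9·1/12 + 10·1/24 = 13/3.
E[N | N > 5] = (13/3) / (7/12) = 52/7.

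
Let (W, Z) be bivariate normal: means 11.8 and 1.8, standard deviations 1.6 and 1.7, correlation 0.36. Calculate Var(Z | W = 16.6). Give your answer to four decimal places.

For a bivariate normal, Var(Z | W=x) = σ_Z²(1 − ρ²).
Var(Z | W=16.6) = (1.7)²·(1 − (0.36)²) = 2.89·0.8704 = 2.5155.

2.5155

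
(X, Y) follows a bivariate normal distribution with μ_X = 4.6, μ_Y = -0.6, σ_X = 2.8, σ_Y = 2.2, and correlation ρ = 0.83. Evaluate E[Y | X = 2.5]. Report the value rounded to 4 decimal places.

-1.9695

E[Y | X=x] = μ_Y + ρ(σ_Y/σ_X)(x − μ_X) for jointly normal variables.
E[Y | X=2.5] = -0.6 + (0.83)·(2.2/2.8)·(2.5 − (4.6)) = -0.6 + (0.65214)·(-2.1) = -1.9695.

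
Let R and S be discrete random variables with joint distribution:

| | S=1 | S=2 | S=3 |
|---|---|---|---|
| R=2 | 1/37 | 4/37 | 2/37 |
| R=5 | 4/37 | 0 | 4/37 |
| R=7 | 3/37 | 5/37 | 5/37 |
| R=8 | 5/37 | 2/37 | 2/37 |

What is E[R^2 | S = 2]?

P(S = 2) = 11/37.
Σ R^2·P over the event = 4·(4/37) + 49·(5/37) + 64·(2/37) = 389/37.
E[R^2 | S = 2] = (389/37) / (11/37) = 389/11.

389/11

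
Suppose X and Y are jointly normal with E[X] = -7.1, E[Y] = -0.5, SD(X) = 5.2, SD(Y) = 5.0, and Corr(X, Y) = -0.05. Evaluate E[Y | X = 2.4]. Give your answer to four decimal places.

-0.9567

The regression of Y on X has slope ρ·σ_Y/σ_X and passes through (μ_X, μ_Y).
E[Y | X=2.4] = -0.5 + (-0.05)·(5.0/5.2)·(2.4 − (-7.1)) = -0.5 + (-0.048077)·(9.5) = -0.9567.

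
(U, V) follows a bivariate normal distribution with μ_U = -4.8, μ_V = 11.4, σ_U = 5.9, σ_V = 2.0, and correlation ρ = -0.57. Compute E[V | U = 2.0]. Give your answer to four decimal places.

E[V | U=x] = μ_V + ρ(σ_V/σ_U)(x − μ_U) for jointly normal variables.
E[V | U=2.0] = 11.4 + (-0.57)·(2.0/5.9)·(2.0 − (-4.8)) = 11.4 + (-0.19322)·(6.8) = 10.0861.

10.0861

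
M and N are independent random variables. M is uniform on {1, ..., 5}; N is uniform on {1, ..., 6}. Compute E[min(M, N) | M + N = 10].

9/2

Outcomes with M + N = 10: (4,6), (5,5), each with probability 1/30.
E[min(M, N) | M + N = 10] = (4 + 5) / 2 = 9/2.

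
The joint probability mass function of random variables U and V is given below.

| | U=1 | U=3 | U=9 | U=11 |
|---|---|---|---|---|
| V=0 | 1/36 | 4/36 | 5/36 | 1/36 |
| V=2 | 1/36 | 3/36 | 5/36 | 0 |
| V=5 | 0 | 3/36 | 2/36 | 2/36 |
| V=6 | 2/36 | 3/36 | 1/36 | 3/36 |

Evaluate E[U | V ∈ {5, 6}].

P(V ∈ {5, 6}) = 4/9.
Σ U·P over the event = 1·(2/36) + 3·(3/36) + 3·(3/36) + 9·(2/36) + 9·(1/36) + 11·(2/36) + 11·(3/36) = 17/6.
E[U | V ∈ {5, 6}] = (17/6) / (4/9) = 51/8.

51/8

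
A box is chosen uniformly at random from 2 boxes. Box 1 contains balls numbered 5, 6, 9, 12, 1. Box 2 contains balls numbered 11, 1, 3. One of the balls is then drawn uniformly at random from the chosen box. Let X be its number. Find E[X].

29/5

E[X | box 1] = (5+6+9+12+1)/5 = 33/5.
E[X | box 2] = (11+1+3)/3 = 5.
By the law of total expectation,
E[X] = (1/2)·(33/5) + (1/2)·(5) = 29/5.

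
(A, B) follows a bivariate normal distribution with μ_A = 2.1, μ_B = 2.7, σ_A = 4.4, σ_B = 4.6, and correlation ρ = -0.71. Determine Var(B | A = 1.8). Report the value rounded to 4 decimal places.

For a bivariate normal, Var(B | A=x) = σ_B²(1 − ρ²).
Var(B | A=1.8) = (4.6)²·(1 − (-0.71)²) = 21.16·0.4959 = 10.4932.

10.4932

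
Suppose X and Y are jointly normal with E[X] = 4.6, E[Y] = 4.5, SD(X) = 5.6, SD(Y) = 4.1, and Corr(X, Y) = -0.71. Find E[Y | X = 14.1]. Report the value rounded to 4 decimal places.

-0.4383

E[Y | X=x] = μ_Y + ρ(σ_Y/σ_X)(x − μ_X) for jointly normal variables.
E[Y | X=14.1] = 4.5 + (-0.71)·(4.1/5.6)·(14.1 − (4.6)) = 4.5 + (-0.51982)·(9.5) = -0.4383.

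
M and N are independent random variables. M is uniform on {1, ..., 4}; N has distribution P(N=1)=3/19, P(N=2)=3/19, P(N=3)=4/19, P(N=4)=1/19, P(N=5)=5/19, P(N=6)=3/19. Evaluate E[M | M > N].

P(M > N) = 1/4.
Summing M·P(x,y) over outcomes with M > N gives 16/19.
E[M | M > N] = (16/19) / (1/4) = 64/19.

64/19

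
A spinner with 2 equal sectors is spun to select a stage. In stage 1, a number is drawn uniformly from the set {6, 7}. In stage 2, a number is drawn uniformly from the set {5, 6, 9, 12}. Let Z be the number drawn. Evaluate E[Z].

29/4

E[Z | stage 1] = (6+7)/2 = 13/2.
E[Z | stage 2] = (5+6+9+12)/4 = 8.
By the law of total expectation,
E[Z] = (1/2)·(13/2) + (1/2)·(8) = 29/4.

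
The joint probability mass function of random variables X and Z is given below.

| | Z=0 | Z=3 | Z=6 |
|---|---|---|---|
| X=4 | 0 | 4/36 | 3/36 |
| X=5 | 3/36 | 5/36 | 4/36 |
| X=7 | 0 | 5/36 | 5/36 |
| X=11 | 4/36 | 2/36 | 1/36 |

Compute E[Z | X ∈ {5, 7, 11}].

96/29

P(X ∈ {5, 7, 11}) = 29/36.
Summing Z·P(X=x,Z=y) over the conditioning event gives 8/3.
E[Z | X ∈ {5, 7, 11}] = (8/3) / (29/36) = 96/29.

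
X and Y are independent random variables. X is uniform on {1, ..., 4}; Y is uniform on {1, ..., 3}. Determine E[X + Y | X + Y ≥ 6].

Outcomes with X + Y ≥ 6: (3,3), (4,2), (4,3), each with probability 1/12.
E[X + Y | X + Y ≥ 6] = (6 + 6 + 7) / 3 = 19/3.

19/3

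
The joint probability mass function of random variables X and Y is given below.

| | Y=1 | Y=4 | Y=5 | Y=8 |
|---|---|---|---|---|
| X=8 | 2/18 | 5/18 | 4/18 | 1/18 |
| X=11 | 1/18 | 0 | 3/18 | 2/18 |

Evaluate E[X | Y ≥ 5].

19/2

P(Y ≥ 5) = 5/9.
Σ X·P over the event = 8·(4/18) + 8·(1/18) + 11·(3/18) + 11·(2/18) = 95/18.
E[X | Y ≥ 5] = (95/18) / (5/9) = 19/2.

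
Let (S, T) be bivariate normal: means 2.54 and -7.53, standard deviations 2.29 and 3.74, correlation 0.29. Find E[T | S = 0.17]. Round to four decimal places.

-8.6525

E[T | S=x] = μ_T + ρ(σ_T/σ_S)(x − μ_S) for jointly normal variables.
E[T | S=0.17] = -7.53 + (0.29)·(3.74/2.29)·(0.17 − (2.54)) = -7.53 + (0.47362)·(-2.37) = -8.6525.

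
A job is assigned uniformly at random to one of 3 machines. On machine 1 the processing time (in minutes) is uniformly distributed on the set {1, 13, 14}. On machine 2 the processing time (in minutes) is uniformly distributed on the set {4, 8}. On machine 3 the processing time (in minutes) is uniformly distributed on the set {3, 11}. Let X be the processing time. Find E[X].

67/9

E[X | machine 1] = (1+13+14)/3 = 28/3.
E[X | machine 2] = (4+8)/2 = 6.
E[X | machine 3] = (3+11)/2 = 7.
By the law of total expectation,
E[X] = (1/3)·(28/3) + (1/3)·(6) + (1/3)·(7) = 67/9.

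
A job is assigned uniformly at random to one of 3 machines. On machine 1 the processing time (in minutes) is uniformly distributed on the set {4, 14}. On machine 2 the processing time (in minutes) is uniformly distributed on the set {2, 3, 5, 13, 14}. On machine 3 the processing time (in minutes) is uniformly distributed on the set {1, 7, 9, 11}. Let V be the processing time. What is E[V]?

E[V | machine 1] = (4+14)/2 = 9.
E[V | machine 2] = (2+3+5+13+14)/5 = 37/5.
E[V | machine 3] = (1+7+9+11)/4 = 7.
E[V] = (1/3)·(9) + (1/3)·(37/5) + (1/3)·(7) = 39/5.

39/5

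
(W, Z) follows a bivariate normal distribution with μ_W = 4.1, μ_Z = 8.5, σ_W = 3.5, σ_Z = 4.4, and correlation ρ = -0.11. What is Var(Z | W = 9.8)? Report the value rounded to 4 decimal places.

Var(Z | W=x) = (1 − ρ²)·σ_Z².
Var(Z | W=9.8) = (4.4)²·(1 − (-0.11)²) = 19.36·0.9879 = 19.1257.

19.1257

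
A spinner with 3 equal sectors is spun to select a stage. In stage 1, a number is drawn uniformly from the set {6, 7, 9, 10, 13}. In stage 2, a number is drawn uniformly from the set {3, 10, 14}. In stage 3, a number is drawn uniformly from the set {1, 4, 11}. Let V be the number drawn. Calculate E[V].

E[V | stage 1] = (6+7+9+10+13)/5 = 9.
E[V | stage 2] = (3+10+14)/3 = 9.
E[V | stage 3] = (1+4+11)/3 = 16/3.
By the law of total expectation,
E[V] = (1/3)·(9) + (1/3)·(9) + (1/3)·(16/3) = 70/9.

70/9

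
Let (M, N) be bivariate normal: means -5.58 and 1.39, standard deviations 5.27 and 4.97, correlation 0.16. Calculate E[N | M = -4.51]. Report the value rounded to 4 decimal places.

E[N | M=x] = μ_N + ρ(σ_N/σ_M)(x − μ_M) for jointly normal variables.
E[N | M=-4.51] = 1.39 + (0.16)·(4.97/5.27)·(-4.51 − (-5.58)) = 1.39 + (0.15089)·(1.07) = 1.5515.

1.5515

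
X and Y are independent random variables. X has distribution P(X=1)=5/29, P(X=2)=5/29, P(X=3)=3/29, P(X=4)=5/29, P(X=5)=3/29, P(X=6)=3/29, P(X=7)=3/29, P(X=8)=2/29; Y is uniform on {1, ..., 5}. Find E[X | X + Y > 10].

36/5

P(X + Y > 10) = 3/29.
Summing X·P(x,y) over outcomes with X + Y > 10 gives 108/145.
E[X | X + Y > 10] = (108/145) / (3/29) = 36/5.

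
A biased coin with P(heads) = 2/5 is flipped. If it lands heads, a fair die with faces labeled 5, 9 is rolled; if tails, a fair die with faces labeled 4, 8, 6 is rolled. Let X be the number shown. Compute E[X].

32/5

E[X | heads] = (5+9)/2 = 7.
E[X | tails] = (4+8+6)/3 = 6.
E[X] = (2/5)·(7) + (3/5)·(6) = 32/5.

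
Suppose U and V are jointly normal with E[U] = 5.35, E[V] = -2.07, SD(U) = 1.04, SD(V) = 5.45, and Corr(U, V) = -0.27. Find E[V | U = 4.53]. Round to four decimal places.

E[V | U=x] = μ_V + ρ(σ_V/σ_U)(x − μ_U) for jointly normal variables.
E[V | U=4.53] = -2.07 + (-0.27)·(5.45/1.04)·(4.53 − (5.35)) = -2.07 + (-1.4149)·(-0.82) = -0.9098.

-0.9098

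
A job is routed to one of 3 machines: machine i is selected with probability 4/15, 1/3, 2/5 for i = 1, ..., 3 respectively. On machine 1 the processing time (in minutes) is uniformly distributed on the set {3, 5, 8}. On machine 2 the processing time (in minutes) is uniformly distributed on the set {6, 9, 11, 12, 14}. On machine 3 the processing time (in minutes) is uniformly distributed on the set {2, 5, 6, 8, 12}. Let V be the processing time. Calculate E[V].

1694/225

E[V | machine 1] = (3+5+8)/3 = 16/3.
E[V | machine 2] = (6+9+11+12+14)/5 = 52/5.
E[V | machine 3] = (2+5+6+8+12)/5 = 33/5.
By the law of total expectation,
E[V] = (4/15)·(16/3) + (1/3)·(52/5) + (2/5)·(33/5) = 1694/225.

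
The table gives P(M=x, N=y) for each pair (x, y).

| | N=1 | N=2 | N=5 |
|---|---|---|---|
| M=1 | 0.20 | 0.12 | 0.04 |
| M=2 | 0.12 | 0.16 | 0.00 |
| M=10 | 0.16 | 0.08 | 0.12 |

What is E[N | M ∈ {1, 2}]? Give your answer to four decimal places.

P(M ∈ {1, 2}) = 0.64.
Σ N·P over the event = 1·(0.20) + 2·(0.12) + 5·(0.04) + 1·(0.12) + 2·(0.16) = 1.08.
E[N | M ∈ {1, 2}] = (1.08) / (0.64) = 1.6875.

1.6875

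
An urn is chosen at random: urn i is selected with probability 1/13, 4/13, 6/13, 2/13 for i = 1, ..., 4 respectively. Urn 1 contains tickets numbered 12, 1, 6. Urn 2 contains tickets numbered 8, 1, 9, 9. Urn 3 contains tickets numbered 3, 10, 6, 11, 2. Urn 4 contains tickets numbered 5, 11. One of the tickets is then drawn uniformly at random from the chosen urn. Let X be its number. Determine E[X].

E[X | urn 1] = (12+1+6)/3 = 19/3.
E[X | urn 2] = (8+1+9+9)/4 = 27/4.
E[X | urn 3] = (3+10+6+11+2)/5 = 32/5.
E[X | urn 4] = (5+11)/2 = 8.
By the law of total expectation,
E[X] = (1/13)·(19/3) + (4/13)·(27/4) + (6/13)·(32/5) + (2/13)·(8) = 1316/195.

1316/195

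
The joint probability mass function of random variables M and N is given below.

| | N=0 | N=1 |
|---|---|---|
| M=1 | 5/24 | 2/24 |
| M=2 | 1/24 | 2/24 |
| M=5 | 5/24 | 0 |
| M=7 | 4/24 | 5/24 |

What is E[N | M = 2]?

2/3

P(M = 2) = 1/8.
Σ N·P over the event = 0·(1/24) + 1·(2/24) = 1/12.
E[N | M = 2] = (1/12) / (1/8) = 2/3.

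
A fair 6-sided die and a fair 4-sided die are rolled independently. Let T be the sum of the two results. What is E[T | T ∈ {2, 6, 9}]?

P(T ∈ {2, 6, 9}) = 7/24.
Σ over the event: 2·1/24 + 6·1/6 + 9·1/12 = 11/6.
E[T | T ∈ {2, 6, 9}] = (11/6) / (7/24) = 44/7.

44/7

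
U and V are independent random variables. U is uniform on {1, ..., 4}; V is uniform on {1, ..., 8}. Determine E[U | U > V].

10/3

P(U > V) = 3/16.
Summing U·P(x,y) over outcomes with U > V gives 5/8.
E[U | U > V] = (5/8) / (3/16) = 10/3.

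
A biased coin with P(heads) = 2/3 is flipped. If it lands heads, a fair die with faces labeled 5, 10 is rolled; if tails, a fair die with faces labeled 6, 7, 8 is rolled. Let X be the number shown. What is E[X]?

E[X | heads] = (5+10)/2 = 15/2.
E[X | tails] = (6+7+8)/3 = 7.
By the law of total expectation,
E[X] = (2/3)·(15/2) + (1/3)·(7) = 22/3.

22/3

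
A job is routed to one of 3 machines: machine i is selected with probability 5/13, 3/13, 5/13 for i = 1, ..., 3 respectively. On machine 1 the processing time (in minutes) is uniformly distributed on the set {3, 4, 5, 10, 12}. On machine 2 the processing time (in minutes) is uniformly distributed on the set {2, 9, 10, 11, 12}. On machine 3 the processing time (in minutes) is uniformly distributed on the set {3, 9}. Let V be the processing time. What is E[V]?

452/65

E[V | machine 1] = (3+4+5+10+12)/5 = 34/5.
E[V | machine 2] = (2+9+10+11+12)/5 = 44/5.
E[V | machine 3] = (3+9)/2 = 6.
E[V] = (5/13)·(34/5) + (3/13)·(44/5) + (5/13)·(6) = 452/65.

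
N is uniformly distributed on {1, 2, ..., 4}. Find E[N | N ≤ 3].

Given N ≤ 3, N is equally likely to be any of {1, 2, 3}.
E[N | N ≤ 3] = (1 + 2 + 3) / 3 = 2.

2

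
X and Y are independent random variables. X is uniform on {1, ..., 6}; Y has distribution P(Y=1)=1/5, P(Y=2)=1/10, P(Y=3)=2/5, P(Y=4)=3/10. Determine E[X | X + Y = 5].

P(X + Y = 5) = 1/6.
Summing X·P(x,y) over outcomes with X + Y = 5 gives 11/30.
E[X | X + Y = 5] = (11/30) / (1/6) = 11/5.

11/5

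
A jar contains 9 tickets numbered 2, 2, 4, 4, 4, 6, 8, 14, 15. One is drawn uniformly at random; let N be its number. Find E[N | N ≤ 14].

P(N ≤ 14) = 8/9.
Σ over the event: 2·2/9 + 4·1/3 + 6·1/9 + 8·1/9 + 14·1/9 = 44/9.
E[N | N ≤ 14] = (44/9) / (8/9) = 11/2.

11/2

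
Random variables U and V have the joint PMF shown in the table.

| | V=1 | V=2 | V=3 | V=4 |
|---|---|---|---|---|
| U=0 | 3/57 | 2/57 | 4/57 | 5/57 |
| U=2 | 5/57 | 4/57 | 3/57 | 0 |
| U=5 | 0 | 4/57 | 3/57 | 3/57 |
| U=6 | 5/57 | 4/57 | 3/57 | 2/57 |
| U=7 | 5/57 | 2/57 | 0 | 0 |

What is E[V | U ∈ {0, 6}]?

P(U ∈ {0, 6}) = 28/57.
Summing V·P(U=x,V=y) over the conditioning event gives 23/19.
E[V | U ∈ {0, 6}] = (23/19) / (28/57) = 69/28.

69/28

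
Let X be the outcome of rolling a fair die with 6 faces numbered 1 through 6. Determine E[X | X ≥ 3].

Given X ≥ 3, X is equally likely to be any of {3, 4, 5, 6}.
E[X | X ≥ 3] = (3 + 4 + 5 + 6) / 4 = 9/2.

9/2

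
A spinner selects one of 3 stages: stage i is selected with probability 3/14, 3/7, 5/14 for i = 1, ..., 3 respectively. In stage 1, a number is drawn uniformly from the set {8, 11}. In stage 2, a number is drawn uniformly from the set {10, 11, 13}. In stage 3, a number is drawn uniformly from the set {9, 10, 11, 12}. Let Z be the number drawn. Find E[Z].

149/14

E[Z | stage 1] = (8+11)/2 = 19/2.
E[Z | stage 2] = (10+11+13)/3 = 34/3.
E[Z | stage 3] = (9+10+11+12)/4 = 21/2.
By the law of total expectation,
E[Z] = (3/14)·(19/2) + (3/7)·(34/3) + (5/14)·(21/2) = 149/14.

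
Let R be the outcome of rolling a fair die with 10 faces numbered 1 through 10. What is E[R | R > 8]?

Given R > 8, R is equally likely to be any of {9, 10}.
E[R | R > 8] = (9 + 10) / 2 = 19/2.

19/2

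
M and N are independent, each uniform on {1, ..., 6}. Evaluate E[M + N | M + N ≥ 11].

Outcomes with M + N ≥ 11: (5,6), (6,5), (6,6), each with probability 1/36.
E[M + N | M + N ≥ 11] = (11 + 11 + 12) / 3 = 34/3.

34/3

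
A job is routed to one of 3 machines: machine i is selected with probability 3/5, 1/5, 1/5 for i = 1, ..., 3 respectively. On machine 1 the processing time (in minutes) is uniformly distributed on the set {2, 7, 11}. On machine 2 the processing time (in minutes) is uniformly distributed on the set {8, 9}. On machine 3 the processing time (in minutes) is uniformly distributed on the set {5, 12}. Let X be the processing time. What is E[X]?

E[X | machine 1] = (2+7+11)/3 = 20/3.
E[X | machine 2] = (8+9)/2 = 17/2.
E[X | machine 3] = (5+12)/2 = 17/2.
By the law of total expectation,
E[X] = (3/5)·(20/3) + (1/5)·(17/2) + (1/5)·(17/2) = 37/5.

37/5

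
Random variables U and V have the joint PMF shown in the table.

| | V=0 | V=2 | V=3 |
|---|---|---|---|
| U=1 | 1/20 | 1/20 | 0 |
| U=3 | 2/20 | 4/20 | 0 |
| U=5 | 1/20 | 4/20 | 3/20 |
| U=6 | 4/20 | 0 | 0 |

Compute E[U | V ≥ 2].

P(V ≥ 2) = 3/5.
Σ U·P over the event = 1·(1/20) + 3·(4/20) + 5·(4/20) + 5·(3/20) = 12/5.
E[U | V ≥ 2] = (12/5) / (3/5) = 4.

4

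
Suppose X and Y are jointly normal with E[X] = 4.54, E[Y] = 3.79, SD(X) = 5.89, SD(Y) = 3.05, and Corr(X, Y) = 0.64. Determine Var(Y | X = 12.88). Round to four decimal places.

Var(Y | X=x) = (1 − ρ²)·σ_Y².
Var(Y | X=12.88) = (3.05)²·(1 − (0.64)²) = 9.3025·0.5904 = 5.4922.

5.4922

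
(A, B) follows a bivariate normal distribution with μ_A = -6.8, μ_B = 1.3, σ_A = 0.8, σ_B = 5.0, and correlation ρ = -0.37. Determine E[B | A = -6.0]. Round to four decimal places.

The regression of B on A has slope ρ·σ_B/σ_A and passes through (μ_A, μ_B).
E[B | A=-6.0] = 1.3 + (-0.37)·(5.0/0.8)·(-6.0 − (-6.8)) = 1.3 + (-2.3125)·(0.8) = -0.5500.

-0.5500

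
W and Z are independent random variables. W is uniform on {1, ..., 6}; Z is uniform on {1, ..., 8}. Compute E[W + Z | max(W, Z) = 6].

P(max(W, Z) = 6) = 11/48.
Summing (W+Z)·P(x,y) over outcomes with max(W, Z) = 6 gives 17/8.
E[W + Z | max(W, Z) = 6] = (17/8) / (11/48) = 102/11.

102/11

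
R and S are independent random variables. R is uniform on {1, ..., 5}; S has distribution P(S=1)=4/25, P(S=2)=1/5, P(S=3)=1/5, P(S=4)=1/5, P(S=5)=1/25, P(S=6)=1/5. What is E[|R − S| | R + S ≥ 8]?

34/19

P(R + S ≥ 8) = 38/125.
Summing |R−S|·P(x,y) over outcomes with R + S ≥ 8 gives 68/125.
E[|R − S| | R + S ≥ 8] = (68/125) / (38/125) = 34/19.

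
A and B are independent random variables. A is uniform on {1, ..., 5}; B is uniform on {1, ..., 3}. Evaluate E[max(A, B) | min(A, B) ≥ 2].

29/8

Outcomes with min(A, B) ≥ 2: (2,2), (2,3), (3,2), (3,3), (4,2), (4,3), (5,2), (5,3), each with probability 1/15.
E[max(A, B) | min(A, B) ≥ 2] = (2 + 3 + 3 + 3 + 4 + 4 + 5 + 5) / 8 = 29/8.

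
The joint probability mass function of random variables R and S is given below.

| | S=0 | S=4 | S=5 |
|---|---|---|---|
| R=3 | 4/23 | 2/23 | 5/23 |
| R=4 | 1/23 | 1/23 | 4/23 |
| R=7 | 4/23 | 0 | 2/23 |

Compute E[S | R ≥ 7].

5/3

P(R ≥ 7) = 6/23.
Σ S·P over the event = 0·(4/23) + 5·(2/23) = 10/23.
E[S | R ≥ 7] = (10/23) / (6/23) = 5/3.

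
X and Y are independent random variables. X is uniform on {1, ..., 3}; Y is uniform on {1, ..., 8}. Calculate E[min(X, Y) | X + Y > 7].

Outcomes with X + Y > 7: (1,7), (1,8), (2,6), (2,7), (2,8), (3,5), (3,6), (3,7), (3,8), each with probability 1/24.
E[min(X, Y) | X + Y > 7] = (1 + 1 + 2 + 2 + 2 + 3 + 3 + 3 + 3) / 9 = 20/9.

20/9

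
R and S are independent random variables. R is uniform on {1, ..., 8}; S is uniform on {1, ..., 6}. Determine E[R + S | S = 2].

13/2

Outcomes with S = 2: (1,2), (2,2), (3,2), (4,2), (5,2), (6,2), (7,2), (8,2), each with probability 1/48.
E[R + S | S = 2] = (3 + 4 + 5 + 6 + 7 + 8 + 9 + 10) / 8 = 13/2.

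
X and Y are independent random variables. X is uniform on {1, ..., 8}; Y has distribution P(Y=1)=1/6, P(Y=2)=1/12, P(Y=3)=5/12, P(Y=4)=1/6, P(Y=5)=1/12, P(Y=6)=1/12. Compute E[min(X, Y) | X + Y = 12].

P(X + Y = 12) = 1/24.
Summing min(X,Y)·P(x,y) over outcomes with X + Y = 12 gives 19/96.
E[min(X, Y) | X + Y = 12] = (19/96) / (1/24) = 19/4.

19/4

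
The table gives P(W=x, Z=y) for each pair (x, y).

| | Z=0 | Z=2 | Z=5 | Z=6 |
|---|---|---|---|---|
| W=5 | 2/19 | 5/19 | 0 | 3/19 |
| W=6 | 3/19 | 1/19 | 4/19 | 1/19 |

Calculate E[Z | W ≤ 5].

P(W ≤ 5) = 10/19.
Σ Z·P over the event = 0·(2/19) + 2·(5/19) + 6·(3/19) = 28/19.
E[Z | W ≤ 5] = (28/19) / (10/19) = 14/5.

14/5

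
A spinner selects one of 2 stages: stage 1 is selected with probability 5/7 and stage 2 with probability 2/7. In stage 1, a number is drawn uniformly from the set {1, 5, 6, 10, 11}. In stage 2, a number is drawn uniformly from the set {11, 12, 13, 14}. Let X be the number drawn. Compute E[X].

58/7

E[X | stage 1] = (1+5+6+10+11)/5 = 33/5.
E[X | stage 2] = (11+12+13+14)/4 = 25/2.
E[X] = (5/7)·(33/5) + (2/7)·(25/2) = 58/7.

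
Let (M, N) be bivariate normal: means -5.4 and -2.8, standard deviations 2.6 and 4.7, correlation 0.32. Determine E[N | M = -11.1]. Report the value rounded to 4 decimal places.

-6.0972

The regression of N on M has slope ρ·σ_N/σ_M and passes through (μ_M, μ_N).
E[N | M=-11.1] = -2.8 + (0.32)·(4.7/2.6)·(-11.1 − (-5.4)) = -2.8 + (0.57846)·(-5.7) = -6.0972.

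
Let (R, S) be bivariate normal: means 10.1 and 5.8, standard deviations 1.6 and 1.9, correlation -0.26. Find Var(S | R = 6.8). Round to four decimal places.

For a bivariate normal, Var(S | R=x) = σ_S²(1 − ρ²).
Var(S | R=6.8) = (1.9)²·(1 − (-0.26)²) = 3.61·0.9324 = 3.3660.

3.3660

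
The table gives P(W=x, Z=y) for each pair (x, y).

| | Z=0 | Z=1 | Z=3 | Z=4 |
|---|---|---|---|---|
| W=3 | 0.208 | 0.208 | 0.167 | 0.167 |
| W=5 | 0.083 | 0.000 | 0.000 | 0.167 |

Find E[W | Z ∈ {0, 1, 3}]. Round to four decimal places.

P(Z ∈ {0, 1, 3}) = 0.666.
Σ W·P over the event = 3·(0.208) + 3·(0.208) + 3·(0.167) + 5·(0.083) = 2.164.
E[W | Z ∈ {0, 1, 3}] = (2.164) / (0.666) = 3.2492.

3.2492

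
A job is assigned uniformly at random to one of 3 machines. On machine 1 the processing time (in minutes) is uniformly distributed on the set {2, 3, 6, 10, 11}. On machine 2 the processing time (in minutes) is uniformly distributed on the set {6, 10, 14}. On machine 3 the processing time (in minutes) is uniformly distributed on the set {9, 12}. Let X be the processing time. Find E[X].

E[X | machine 1] = (2+3+6+10+11)/5 = 32/5.
E[X | machine 2] = (6+10+14)/3 = 10.
E[X | machine 3] = (9+12)/2 = 21/2.
E[X] = (1/3)·(32/5) + (1/3)·(10) + (1/3)·(21/2) = 269/30.

269/30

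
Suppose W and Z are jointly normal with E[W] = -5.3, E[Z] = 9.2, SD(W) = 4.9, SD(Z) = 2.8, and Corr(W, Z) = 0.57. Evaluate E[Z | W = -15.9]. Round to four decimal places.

5.7474

For a bivariate normal, E[Z | W=x] = μ_Z + ρ·(σ_Z/σ_W)·(x − μ_W).
E[Z | W=-15.9] = 9.2 + (0.57)·(2.8/4.9)·(-15.9 − (-5.3)) = 9.2 + (0.325714)·(-10.6) = 5.7474.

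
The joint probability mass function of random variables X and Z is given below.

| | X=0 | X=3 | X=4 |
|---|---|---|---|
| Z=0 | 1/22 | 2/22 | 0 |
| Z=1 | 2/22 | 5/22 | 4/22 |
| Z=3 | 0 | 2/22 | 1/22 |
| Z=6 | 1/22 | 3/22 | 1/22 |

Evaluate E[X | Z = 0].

2

P(Z = 0) = 3/22.
Σ X·P over the event = 0·(1/22) + 3·(2/22) = 3/11.
E[X | Z = 0] = (3/11) / (3/22) = 2.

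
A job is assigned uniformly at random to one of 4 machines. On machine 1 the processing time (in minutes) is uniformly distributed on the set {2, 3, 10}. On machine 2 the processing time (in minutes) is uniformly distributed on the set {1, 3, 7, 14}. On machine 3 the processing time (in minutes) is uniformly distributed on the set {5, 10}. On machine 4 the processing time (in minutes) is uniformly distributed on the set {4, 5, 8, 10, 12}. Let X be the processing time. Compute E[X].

531/80

E[X | machine 1] = (2+3+10)/3 = 5.
E[X | machine 2] = (1+3+7+14)/4 = 25/4.
E[X | machine 3] = (5+10)/2 = 15/2.
E[X | machine 4] = (4+5+8+10+12)/5 = 39/5.
E[X] = (1/4)·(5) + (1/4)·(25/4) + (1/4)·(15/2) + (1/4)·(39/5) = 531/80.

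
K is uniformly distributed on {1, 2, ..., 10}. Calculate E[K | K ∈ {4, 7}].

11/2

P(K ∈ {4, 7}) = 1/5.
Σ over the event: 4·1/10 + 7·1/10 = 11/10.
E[K | K ∈ {4, 7}] = (11/10) / (1/5) = 11/2.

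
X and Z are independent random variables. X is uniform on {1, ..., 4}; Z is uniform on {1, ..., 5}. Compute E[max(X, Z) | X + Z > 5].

43/10

P(X + Z > 5) = 1/2.
Summing max(X,Z)·P(x,y) over outcomes with X + Z > 5 gives 43/20.
E[max(X, Z) | X + Z > 5] = (43/20) / (1/2) = 43/10.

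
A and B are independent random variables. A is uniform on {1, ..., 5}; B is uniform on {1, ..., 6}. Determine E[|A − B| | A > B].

2

Outcomes with A > B: (2,1), (3,1), (3,2), (4,1), (4,2), (4,3), (5,1), (5,2), (5,3), (5,4), each with probability 1/30.
E[|A − B| | A > B] = (1 + 2 + 1 + 3 + 2 + 1 + 4 + 3 + 2 + 1) / 10 = 2.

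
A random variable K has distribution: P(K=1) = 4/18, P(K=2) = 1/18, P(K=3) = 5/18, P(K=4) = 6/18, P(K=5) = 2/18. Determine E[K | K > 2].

49/13

P(K > 2) = 13/18.
Σ over the event: 3·5/18 + 4·1/3 + 5·1/9 = 49/18.
E[K | K > 2] = (49/18) / (13/18) = 49/13.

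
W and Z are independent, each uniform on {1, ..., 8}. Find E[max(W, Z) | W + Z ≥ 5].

359/58

P(W + Z ≥ 5) = 29/32.
Summing max(W,Z)·P(x,y) over outcomes with W + Z ≥ 5 gives 359/64.
E[max(W, Z) | W + Z ≥ 5] = (359/64) / (29/32) = 359/58.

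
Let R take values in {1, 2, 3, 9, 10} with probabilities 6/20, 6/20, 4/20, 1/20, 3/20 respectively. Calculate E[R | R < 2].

1

P(R < 2) = 3/10.
Σ over the event: 1·3/10 = 3/10.
E[R | R < 2] = (3/10) / (3/10) = 1.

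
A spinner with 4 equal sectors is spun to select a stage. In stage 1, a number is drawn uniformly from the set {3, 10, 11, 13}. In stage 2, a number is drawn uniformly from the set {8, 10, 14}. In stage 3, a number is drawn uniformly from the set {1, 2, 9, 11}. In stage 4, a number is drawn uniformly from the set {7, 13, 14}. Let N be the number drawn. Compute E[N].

37/4

E[N | stage 1] = (3+10+11+13)/4 = 37/4.
E[N | stage 2] = (8+10+14)/3 = 32/3.
E[N | stage 3] = (1+2+9+11)/4 = 23/4.
E[N | stage 4] = (7+13+14)/3 = 34/3.
By the law of total expectation,
E[N] = (1/4)·(37/4) + (1/4)·(32/3) + (1/4)·(23/4) + (1/4)·(34/3) = 37/4.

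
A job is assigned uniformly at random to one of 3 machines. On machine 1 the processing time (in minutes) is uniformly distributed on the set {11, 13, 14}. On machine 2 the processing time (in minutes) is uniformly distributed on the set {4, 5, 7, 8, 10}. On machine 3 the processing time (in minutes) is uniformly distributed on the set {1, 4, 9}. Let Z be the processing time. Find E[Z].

E[Z | machine 1] = (11+13+14)/3 = 38/3.
E[Z | machine 2] = (4+5+7+8+10)/5 = 34/5.
E[Z | machine 3] = (1+4+9)/3 = 14/3.
E[Z] = (1/3)·(38/3) + (1/3)·(34/5) + (1/3)·(14/3) = 362/45.

362/45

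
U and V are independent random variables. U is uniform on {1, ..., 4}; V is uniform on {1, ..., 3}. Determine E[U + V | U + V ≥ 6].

19/3

Outcomes with U + V ≥ 6: (3,3), (4,2), (4,3), each with probability 1/12.
E[U + V | U + V ≥ 6] = (6 + 6 + 7) / 3 = 19/3.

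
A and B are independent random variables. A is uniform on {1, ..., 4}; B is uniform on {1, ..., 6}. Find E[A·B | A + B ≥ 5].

P(A + B ≥ 5) = 3/4.
Summing AB·P(x,y) over outcomes with A + B ≥ 5 gives 65/8.
E[A·B | A + B ≥ 5] = (65/8) / (3/4) = 65/6.

65/6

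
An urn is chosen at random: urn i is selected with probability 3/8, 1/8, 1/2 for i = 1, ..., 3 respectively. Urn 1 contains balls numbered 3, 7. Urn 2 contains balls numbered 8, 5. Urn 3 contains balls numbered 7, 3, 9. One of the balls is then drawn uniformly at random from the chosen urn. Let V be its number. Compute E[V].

281/48

E[V | urn 1] = (3+7)/2 = 5.
E[V | urn 2] = (8+5)/2 = 13/2.
E[V | urn 3] = (7+3+9)/3 = 19/3.
E[V] = (3/8)·(5) + (1/8)·(13/2) + (1/2)·(19/3) = 281/48.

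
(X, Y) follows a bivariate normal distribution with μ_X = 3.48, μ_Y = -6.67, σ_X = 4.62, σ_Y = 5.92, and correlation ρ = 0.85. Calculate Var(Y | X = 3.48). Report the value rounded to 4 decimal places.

Var(Y | X=x) = (1 − ρ²)·σ_Y².
Var(Y | X=3.48) = (5.92)²·(1 − (0.85)²) = 35.0464·0.2775 = 9.7254.

9.7254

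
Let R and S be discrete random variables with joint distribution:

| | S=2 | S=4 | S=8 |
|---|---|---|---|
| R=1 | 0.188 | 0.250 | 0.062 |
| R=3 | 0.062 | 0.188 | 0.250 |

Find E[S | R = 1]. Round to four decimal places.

P(R = 1) = 0.500.
Σ S·P over the event = 2·(0.188) + 4·(0.250) + 8·(0.062) = 1.872.
E[S | R = 1] = (1.872) / (0.500) = 3.7440.

3.7440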